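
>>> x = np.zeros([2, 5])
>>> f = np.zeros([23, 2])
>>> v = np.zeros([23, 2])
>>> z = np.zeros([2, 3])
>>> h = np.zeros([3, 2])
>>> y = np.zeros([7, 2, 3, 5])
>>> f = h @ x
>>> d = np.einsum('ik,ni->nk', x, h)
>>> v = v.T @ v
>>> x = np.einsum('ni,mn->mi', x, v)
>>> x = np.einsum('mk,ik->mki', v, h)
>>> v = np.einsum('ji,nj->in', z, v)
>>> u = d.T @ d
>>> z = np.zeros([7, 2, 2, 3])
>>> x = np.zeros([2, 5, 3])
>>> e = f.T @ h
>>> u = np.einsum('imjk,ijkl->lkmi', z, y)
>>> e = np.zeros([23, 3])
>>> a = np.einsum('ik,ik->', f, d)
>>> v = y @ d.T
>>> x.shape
(2, 5, 3)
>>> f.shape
(3, 5)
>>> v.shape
(7, 2, 3, 3)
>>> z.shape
(7, 2, 2, 3)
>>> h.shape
(3, 2)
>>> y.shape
(7, 2, 3, 5)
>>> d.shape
(3, 5)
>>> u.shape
(5, 3, 2, 7)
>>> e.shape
(23, 3)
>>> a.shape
()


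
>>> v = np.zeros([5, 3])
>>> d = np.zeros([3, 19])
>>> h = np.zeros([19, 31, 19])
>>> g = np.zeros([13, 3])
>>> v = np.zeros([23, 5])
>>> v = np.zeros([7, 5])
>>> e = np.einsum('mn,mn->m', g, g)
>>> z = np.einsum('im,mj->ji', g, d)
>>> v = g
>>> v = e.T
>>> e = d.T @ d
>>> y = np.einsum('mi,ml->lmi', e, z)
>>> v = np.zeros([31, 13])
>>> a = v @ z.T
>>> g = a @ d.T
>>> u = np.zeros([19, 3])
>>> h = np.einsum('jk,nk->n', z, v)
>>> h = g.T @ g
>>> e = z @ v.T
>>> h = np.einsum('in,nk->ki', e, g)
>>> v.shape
(31, 13)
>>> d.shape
(3, 19)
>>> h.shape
(3, 19)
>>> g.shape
(31, 3)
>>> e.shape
(19, 31)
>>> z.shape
(19, 13)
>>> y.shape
(13, 19, 19)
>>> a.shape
(31, 19)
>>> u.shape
(19, 3)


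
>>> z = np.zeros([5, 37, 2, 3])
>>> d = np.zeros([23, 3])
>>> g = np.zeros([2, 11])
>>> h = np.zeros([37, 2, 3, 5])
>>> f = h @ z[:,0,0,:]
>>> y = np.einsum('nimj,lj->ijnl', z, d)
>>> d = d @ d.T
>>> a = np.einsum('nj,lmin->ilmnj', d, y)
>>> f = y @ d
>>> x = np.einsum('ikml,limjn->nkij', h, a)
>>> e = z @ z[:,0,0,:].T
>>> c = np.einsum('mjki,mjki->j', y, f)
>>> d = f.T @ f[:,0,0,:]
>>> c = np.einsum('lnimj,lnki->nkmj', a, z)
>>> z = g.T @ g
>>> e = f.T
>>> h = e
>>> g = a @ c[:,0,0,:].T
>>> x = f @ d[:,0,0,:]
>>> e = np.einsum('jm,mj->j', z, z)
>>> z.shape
(11, 11)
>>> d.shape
(23, 5, 3, 23)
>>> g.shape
(5, 37, 3, 23, 37)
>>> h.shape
(23, 5, 3, 37)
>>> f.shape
(37, 3, 5, 23)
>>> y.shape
(37, 3, 5, 23)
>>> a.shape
(5, 37, 3, 23, 23)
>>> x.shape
(37, 3, 5, 23)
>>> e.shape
(11,)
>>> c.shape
(37, 2, 23, 23)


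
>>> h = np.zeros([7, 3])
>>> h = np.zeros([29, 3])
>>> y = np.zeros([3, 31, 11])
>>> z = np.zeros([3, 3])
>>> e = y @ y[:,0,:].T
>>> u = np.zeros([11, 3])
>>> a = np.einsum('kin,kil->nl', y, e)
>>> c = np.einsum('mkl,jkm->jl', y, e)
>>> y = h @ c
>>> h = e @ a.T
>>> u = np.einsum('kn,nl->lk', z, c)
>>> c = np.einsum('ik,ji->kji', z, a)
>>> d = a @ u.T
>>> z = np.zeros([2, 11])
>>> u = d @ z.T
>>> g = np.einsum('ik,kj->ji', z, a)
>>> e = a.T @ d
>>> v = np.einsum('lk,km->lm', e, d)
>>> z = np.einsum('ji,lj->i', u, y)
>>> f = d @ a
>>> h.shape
(3, 31, 11)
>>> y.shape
(29, 11)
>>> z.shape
(2,)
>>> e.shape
(3, 11)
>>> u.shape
(11, 2)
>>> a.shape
(11, 3)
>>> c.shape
(3, 11, 3)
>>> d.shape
(11, 11)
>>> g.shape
(3, 2)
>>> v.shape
(3, 11)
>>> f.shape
(11, 3)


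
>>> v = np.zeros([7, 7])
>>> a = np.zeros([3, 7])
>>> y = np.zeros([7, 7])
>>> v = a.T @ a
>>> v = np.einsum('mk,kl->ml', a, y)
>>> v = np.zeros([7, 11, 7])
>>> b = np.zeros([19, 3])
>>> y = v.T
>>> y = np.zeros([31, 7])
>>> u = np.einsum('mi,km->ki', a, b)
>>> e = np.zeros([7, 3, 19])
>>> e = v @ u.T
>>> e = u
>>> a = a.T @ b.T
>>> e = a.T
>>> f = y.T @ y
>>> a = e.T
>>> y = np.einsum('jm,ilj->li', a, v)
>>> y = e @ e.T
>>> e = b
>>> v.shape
(7, 11, 7)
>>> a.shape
(7, 19)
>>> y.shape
(19, 19)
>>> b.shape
(19, 3)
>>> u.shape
(19, 7)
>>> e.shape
(19, 3)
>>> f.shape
(7, 7)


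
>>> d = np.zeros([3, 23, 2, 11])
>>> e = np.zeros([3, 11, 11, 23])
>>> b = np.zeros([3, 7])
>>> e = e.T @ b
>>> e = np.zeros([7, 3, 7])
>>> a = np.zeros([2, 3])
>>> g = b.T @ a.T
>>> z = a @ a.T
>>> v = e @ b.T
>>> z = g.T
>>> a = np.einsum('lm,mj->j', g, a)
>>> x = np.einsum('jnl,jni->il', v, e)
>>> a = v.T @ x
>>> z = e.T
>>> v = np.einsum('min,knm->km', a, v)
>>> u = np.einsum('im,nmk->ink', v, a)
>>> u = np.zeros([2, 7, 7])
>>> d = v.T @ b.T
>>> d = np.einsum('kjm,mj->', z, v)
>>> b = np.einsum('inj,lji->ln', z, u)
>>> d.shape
()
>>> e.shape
(7, 3, 7)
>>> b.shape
(2, 3)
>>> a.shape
(3, 3, 3)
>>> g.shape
(7, 2)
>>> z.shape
(7, 3, 7)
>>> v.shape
(7, 3)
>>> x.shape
(7, 3)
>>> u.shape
(2, 7, 7)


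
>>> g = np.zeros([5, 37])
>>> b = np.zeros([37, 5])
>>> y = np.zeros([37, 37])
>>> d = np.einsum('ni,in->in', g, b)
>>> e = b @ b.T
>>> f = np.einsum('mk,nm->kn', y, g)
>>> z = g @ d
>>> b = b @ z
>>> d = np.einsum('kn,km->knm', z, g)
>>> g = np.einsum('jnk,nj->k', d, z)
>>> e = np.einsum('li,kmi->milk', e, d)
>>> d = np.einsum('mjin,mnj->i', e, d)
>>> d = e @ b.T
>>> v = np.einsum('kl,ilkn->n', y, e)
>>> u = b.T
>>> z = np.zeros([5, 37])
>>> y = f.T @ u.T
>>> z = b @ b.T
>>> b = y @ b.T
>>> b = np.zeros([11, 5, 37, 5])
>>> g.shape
(37,)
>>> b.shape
(11, 5, 37, 5)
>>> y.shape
(5, 5)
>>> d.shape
(5, 37, 37, 37)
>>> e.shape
(5, 37, 37, 5)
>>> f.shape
(37, 5)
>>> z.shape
(37, 37)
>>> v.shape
(5,)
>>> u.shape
(5, 37)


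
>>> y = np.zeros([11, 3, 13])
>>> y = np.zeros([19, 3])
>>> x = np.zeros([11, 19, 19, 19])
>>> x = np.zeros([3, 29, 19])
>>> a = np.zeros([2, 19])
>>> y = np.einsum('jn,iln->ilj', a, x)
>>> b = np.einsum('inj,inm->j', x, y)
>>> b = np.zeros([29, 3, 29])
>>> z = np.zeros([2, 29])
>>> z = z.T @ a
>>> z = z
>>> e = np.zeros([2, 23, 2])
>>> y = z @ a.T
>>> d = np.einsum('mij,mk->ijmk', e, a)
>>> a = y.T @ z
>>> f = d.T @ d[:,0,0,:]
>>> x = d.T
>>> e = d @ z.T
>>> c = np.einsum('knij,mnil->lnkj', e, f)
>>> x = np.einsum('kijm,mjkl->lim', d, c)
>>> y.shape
(29, 2)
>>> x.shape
(29, 2, 19)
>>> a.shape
(2, 19)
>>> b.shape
(29, 3, 29)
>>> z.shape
(29, 19)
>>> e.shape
(23, 2, 2, 29)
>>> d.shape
(23, 2, 2, 19)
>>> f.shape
(19, 2, 2, 19)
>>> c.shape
(19, 2, 23, 29)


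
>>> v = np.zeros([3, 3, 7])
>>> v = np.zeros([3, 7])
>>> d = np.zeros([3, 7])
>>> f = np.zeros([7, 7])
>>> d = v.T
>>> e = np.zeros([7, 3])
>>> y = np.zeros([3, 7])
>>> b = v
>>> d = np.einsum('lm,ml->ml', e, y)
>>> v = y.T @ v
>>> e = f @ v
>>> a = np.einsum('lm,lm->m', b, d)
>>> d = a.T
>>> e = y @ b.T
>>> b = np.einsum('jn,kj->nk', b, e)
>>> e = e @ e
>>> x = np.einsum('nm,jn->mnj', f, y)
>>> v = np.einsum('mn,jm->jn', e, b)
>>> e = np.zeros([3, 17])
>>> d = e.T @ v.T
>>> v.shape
(7, 3)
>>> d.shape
(17, 7)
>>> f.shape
(7, 7)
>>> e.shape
(3, 17)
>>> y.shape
(3, 7)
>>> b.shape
(7, 3)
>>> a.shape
(7,)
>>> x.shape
(7, 7, 3)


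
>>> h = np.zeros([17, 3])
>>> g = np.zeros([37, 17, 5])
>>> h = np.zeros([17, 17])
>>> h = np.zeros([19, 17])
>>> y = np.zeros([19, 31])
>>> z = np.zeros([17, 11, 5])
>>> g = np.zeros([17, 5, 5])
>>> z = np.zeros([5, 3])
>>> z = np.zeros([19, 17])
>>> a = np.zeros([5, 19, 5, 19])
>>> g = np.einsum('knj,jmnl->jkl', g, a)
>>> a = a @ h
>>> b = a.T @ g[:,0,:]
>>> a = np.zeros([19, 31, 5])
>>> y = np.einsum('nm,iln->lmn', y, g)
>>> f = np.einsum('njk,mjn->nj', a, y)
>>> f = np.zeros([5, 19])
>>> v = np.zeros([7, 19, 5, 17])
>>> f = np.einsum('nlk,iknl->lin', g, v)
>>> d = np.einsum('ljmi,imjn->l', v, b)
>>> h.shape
(19, 17)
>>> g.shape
(5, 17, 19)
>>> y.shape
(17, 31, 19)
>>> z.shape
(19, 17)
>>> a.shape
(19, 31, 5)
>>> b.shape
(17, 5, 19, 19)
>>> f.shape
(17, 7, 5)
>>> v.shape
(7, 19, 5, 17)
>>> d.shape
(7,)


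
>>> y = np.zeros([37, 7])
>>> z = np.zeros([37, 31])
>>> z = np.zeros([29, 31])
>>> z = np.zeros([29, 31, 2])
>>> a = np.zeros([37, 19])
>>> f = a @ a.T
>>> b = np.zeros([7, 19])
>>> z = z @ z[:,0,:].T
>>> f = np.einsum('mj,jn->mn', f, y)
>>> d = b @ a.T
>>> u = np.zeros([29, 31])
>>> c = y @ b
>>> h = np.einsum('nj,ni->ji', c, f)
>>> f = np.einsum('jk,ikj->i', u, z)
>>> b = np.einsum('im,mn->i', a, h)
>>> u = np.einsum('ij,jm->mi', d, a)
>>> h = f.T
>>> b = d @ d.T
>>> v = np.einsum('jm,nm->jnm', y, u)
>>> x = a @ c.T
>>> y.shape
(37, 7)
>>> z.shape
(29, 31, 29)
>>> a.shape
(37, 19)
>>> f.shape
(29,)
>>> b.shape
(7, 7)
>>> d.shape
(7, 37)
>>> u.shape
(19, 7)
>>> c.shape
(37, 19)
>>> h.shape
(29,)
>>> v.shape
(37, 19, 7)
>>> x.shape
(37, 37)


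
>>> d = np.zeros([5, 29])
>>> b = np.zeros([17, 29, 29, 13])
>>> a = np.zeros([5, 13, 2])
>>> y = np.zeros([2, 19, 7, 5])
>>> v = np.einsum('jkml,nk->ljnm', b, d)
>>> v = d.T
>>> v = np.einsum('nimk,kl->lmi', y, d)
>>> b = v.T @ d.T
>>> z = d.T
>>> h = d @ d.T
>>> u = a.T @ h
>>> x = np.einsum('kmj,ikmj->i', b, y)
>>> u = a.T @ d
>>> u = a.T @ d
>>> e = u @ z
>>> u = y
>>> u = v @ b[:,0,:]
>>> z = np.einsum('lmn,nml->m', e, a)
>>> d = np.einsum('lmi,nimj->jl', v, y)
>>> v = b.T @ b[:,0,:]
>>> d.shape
(5, 29)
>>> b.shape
(19, 7, 5)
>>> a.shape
(5, 13, 2)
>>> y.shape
(2, 19, 7, 5)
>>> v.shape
(5, 7, 5)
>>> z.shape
(13,)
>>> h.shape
(5, 5)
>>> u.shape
(29, 7, 5)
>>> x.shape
(2,)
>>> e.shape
(2, 13, 5)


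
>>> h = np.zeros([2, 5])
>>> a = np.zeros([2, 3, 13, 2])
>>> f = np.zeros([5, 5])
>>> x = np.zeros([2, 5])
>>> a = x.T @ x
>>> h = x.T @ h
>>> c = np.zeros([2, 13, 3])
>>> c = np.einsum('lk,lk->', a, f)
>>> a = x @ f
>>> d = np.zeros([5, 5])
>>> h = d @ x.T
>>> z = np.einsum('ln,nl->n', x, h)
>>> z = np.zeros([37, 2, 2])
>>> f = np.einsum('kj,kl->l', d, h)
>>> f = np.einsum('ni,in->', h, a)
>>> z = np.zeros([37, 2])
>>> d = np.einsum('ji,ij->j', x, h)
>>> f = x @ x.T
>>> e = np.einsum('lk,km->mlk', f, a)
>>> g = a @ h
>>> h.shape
(5, 2)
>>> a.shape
(2, 5)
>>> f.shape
(2, 2)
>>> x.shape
(2, 5)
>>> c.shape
()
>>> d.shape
(2,)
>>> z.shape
(37, 2)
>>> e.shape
(5, 2, 2)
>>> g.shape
(2, 2)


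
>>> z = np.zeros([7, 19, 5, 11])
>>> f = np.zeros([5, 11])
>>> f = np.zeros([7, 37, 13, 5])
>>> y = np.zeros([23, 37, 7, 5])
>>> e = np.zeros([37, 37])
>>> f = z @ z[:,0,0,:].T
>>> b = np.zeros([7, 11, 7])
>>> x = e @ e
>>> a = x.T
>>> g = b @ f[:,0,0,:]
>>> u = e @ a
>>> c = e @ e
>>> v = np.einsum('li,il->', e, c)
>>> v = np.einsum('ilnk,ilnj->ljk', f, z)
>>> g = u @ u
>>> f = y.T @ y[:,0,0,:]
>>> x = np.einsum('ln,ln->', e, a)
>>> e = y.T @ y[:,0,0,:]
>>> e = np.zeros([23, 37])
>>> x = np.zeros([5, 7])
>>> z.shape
(7, 19, 5, 11)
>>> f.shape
(5, 7, 37, 5)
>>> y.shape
(23, 37, 7, 5)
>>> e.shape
(23, 37)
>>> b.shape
(7, 11, 7)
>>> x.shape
(5, 7)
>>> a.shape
(37, 37)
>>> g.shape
(37, 37)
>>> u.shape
(37, 37)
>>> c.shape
(37, 37)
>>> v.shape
(19, 11, 7)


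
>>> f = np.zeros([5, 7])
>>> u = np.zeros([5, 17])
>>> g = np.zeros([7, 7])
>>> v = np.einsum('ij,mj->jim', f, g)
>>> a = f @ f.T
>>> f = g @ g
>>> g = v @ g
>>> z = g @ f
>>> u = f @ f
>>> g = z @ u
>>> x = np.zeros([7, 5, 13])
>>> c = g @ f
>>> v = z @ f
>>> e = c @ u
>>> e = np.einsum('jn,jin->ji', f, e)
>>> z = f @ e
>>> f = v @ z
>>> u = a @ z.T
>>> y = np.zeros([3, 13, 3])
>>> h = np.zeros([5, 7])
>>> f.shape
(7, 5, 5)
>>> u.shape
(5, 7)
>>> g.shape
(7, 5, 7)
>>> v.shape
(7, 5, 7)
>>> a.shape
(5, 5)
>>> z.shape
(7, 5)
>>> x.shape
(7, 5, 13)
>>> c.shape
(7, 5, 7)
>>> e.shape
(7, 5)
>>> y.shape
(3, 13, 3)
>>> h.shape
(5, 7)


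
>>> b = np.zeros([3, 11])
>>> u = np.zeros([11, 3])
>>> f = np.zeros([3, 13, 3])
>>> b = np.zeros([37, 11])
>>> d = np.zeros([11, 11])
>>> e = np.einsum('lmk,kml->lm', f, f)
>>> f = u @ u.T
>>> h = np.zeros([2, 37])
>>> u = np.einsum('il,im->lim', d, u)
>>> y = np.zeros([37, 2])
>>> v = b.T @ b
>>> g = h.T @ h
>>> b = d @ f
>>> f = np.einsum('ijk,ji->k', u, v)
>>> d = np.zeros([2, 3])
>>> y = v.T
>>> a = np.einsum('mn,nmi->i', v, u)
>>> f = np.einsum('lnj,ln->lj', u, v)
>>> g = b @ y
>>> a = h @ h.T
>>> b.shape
(11, 11)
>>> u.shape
(11, 11, 3)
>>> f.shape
(11, 3)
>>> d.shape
(2, 3)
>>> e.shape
(3, 13)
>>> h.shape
(2, 37)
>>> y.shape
(11, 11)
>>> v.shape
(11, 11)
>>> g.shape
(11, 11)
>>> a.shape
(2, 2)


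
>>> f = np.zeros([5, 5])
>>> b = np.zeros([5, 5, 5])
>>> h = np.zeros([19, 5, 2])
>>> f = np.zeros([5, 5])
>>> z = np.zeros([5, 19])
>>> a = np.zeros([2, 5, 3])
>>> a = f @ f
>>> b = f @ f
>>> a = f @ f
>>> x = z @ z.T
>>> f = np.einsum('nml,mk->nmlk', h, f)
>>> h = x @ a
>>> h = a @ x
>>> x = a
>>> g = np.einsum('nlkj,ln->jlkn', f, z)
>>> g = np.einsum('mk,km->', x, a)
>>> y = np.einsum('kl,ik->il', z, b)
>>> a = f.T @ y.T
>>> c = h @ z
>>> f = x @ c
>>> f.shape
(5, 19)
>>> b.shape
(5, 5)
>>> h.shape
(5, 5)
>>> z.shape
(5, 19)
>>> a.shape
(5, 2, 5, 5)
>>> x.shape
(5, 5)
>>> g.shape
()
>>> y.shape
(5, 19)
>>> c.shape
(5, 19)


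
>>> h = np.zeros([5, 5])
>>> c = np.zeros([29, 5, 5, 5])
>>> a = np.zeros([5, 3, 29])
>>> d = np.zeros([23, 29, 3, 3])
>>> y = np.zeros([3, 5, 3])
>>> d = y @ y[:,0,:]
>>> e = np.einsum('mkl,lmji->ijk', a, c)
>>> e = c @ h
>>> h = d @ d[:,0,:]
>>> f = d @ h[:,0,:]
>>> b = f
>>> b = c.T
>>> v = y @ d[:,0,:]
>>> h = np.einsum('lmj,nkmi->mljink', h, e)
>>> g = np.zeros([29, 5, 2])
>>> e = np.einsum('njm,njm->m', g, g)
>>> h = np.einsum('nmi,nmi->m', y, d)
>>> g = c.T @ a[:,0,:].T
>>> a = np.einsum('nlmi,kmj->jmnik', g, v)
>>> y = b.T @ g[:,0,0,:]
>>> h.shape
(5,)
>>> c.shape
(29, 5, 5, 5)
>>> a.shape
(3, 5, 5, 5, 3)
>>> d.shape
(3, 5, 3)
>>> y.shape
(29, 5, 5, 5)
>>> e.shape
(2,)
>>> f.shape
(3, 5, 3)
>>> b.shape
(5, 5, 5, 29)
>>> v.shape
(3, 5, 3)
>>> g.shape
(5, 5, 5, 5)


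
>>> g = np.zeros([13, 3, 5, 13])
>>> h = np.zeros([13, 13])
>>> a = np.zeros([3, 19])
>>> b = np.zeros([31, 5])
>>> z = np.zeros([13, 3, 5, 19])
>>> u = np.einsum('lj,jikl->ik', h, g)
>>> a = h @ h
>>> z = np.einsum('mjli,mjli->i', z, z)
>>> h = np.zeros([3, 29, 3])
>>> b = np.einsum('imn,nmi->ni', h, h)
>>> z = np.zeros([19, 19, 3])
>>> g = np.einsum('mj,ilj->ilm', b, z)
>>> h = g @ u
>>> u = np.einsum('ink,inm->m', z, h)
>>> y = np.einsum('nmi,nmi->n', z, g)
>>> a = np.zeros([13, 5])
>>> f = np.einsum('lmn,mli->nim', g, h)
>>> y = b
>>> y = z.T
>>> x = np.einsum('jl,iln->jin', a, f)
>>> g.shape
(19, 19, 3)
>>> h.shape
(19, 19, 5)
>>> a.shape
(13, 5)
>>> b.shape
(3, 3)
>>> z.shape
(19, 19, 3)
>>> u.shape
(5,)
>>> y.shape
(3, 19, 19)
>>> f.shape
(3, 5, 19)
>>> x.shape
(13, 3, 19)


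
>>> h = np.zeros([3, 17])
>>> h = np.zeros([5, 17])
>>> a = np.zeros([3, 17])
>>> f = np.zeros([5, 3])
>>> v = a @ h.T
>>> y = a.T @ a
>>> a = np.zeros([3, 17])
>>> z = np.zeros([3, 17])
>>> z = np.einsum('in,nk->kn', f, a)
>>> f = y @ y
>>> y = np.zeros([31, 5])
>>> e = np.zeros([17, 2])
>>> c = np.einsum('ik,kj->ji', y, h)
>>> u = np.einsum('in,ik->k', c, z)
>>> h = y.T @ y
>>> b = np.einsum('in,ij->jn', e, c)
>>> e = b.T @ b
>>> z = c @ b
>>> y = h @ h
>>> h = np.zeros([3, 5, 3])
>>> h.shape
(3, 5, 3)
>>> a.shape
(3, 17)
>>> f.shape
(17, 17)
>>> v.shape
(3, 5)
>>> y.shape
(5, 5)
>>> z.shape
(17, 2)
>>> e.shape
(2, 2)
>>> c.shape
(17, 31)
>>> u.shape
(3,)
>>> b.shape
(31, 2)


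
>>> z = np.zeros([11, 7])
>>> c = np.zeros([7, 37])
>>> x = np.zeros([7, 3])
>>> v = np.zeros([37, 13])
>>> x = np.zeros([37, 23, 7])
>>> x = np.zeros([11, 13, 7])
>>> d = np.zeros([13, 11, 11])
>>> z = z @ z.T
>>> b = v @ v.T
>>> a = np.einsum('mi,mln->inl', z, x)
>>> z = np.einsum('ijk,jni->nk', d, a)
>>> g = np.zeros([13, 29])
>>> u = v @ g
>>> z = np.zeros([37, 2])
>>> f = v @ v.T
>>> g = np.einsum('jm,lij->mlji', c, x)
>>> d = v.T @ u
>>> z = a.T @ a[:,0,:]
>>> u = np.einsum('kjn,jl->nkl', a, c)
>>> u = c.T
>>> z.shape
(13, 7, 13)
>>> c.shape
(7, 37)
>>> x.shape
(11, 13, 7)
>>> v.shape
(37, 13)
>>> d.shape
(13, 29)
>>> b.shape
(37, 37)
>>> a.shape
(11, 7, 13)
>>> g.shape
(37, 11, 7, 13)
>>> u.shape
(37, 7)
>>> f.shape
(37, 37)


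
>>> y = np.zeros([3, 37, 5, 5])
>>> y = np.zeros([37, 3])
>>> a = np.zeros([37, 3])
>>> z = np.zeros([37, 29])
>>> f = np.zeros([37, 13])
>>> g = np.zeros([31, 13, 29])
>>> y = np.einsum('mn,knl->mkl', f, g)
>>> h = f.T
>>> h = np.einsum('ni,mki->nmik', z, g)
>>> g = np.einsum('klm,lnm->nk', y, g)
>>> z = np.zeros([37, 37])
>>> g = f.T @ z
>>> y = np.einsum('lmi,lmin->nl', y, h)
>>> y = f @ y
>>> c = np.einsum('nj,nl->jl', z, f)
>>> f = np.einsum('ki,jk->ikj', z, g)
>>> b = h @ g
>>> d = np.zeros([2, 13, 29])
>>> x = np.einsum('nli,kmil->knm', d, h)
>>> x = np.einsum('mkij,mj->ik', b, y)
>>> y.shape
(37, 37)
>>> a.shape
(37, 3)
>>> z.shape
(37, 37)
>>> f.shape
(37, 37, 13)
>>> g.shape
(13, 37)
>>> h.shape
(37, 31, 29, 13)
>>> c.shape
(37, 13)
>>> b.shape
(37, 31, 29, 37)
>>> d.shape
(2, 13, 29)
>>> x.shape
(29, 31)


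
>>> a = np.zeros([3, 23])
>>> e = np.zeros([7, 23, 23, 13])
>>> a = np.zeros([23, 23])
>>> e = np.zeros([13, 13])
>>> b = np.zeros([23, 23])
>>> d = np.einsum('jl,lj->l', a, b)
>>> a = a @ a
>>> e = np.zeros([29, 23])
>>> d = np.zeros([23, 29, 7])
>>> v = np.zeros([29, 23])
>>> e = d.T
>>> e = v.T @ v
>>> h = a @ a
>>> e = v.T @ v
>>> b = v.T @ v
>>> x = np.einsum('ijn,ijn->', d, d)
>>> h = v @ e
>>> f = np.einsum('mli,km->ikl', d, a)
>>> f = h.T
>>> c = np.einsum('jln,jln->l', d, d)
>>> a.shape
(23, 23)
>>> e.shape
(23, 23)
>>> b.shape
(23, 23)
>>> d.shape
(23, 29, 7)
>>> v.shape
(29, 23)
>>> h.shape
(29, 23)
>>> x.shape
()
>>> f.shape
(23, 29)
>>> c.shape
(29,)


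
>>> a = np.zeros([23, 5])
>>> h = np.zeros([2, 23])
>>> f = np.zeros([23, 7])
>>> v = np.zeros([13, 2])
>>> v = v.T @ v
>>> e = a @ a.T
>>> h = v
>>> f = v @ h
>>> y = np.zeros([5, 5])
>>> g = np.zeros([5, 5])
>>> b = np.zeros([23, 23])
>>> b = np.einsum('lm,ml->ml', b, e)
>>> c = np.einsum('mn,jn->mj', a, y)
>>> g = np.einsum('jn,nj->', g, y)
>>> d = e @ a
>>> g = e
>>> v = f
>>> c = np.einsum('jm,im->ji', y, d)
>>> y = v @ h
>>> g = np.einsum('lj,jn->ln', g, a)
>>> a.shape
(23, 5)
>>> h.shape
(2, 2)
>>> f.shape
(2, 2)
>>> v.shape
(2, 2)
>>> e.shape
(23, 23)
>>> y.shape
(2, 2)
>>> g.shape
(23, 5)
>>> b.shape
(23, 23)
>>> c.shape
(5, 23)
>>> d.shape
(23, 5)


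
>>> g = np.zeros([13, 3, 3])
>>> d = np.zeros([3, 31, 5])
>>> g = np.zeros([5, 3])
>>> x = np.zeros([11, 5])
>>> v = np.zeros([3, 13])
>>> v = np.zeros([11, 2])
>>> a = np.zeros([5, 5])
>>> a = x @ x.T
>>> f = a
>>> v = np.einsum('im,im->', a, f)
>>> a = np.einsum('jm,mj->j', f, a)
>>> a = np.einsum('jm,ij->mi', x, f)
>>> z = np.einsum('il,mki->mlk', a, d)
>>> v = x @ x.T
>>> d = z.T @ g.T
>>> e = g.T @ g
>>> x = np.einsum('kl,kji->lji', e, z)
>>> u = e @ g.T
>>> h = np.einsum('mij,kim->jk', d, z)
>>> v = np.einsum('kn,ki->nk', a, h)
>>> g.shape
(5, 3)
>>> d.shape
(31, 11, 5)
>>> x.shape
(3, 11, 31)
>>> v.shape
(11, 5)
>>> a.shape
(5, 11)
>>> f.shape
(11, 11)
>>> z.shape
(3, 11, 31)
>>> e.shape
(3, 3)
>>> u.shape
(3, 5)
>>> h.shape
(5, 3)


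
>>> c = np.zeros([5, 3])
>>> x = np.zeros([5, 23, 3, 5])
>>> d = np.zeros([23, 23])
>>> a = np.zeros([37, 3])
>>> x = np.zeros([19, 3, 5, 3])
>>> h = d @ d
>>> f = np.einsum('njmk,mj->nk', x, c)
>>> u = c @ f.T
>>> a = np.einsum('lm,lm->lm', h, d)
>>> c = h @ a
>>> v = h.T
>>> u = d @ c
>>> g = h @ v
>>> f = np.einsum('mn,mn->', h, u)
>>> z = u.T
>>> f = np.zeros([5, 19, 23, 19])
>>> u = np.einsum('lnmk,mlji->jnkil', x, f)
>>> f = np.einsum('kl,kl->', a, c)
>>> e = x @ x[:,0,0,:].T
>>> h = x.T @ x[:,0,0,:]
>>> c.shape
(23, 23)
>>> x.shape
(19, 3, 5, 3)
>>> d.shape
(23, 23)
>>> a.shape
(23, 23)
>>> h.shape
(3, 5, 3, 3)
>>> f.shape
()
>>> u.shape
(23, 3, 3, 19, 19)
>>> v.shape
(23, 23)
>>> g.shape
(23, 23)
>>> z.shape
(23, 23)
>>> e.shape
(19, 3, 5, 19)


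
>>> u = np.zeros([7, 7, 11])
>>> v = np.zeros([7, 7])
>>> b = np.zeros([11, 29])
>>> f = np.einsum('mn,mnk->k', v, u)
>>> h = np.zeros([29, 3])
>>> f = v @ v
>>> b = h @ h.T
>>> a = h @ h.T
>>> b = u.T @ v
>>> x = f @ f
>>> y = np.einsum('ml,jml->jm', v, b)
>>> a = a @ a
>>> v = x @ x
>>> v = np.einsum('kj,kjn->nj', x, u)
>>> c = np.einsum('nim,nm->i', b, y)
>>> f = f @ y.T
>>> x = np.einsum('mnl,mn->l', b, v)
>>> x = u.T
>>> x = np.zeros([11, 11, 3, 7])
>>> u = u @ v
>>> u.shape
(7, 7, 7)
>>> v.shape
(11, 7)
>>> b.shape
(11, 7, 7)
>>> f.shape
(7, 11)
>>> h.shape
(29, 3)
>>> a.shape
(29, 29)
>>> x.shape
(11, 11, 3, 7)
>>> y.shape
(11, 7)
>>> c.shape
(7,)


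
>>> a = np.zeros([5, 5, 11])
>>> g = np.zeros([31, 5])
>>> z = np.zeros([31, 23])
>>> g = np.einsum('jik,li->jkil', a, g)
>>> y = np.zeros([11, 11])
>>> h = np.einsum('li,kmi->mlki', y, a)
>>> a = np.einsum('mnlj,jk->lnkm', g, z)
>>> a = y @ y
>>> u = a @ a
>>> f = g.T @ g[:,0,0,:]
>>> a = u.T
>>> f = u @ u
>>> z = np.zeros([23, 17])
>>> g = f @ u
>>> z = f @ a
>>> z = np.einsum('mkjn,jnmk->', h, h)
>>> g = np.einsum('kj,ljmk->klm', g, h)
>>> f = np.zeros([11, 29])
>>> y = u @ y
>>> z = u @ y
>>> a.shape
(11, 11)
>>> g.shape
(11, 5, 5)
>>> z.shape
(11, 11)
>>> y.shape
(11, 11)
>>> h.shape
(5, 11, 5, 11)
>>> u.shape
(11, 11)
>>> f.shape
(11, 29)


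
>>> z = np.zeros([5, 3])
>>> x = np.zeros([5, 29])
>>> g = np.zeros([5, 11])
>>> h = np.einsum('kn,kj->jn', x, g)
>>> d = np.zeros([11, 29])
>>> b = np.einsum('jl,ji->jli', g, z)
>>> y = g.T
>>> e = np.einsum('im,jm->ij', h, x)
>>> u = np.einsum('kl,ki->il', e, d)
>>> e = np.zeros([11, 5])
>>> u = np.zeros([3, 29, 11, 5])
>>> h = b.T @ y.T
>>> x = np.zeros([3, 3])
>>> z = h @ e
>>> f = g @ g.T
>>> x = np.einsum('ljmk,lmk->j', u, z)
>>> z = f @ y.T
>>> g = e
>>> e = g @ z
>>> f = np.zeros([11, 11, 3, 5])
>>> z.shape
(5, 11)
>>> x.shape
(29,)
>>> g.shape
(11, 5)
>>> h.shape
(3, 11, 11)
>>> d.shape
(11, 29)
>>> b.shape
(5, 11, 3)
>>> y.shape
(11, 5)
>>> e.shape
(11, 11)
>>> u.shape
(3, 29, 11, 5)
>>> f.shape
(11, 11, 3, 5)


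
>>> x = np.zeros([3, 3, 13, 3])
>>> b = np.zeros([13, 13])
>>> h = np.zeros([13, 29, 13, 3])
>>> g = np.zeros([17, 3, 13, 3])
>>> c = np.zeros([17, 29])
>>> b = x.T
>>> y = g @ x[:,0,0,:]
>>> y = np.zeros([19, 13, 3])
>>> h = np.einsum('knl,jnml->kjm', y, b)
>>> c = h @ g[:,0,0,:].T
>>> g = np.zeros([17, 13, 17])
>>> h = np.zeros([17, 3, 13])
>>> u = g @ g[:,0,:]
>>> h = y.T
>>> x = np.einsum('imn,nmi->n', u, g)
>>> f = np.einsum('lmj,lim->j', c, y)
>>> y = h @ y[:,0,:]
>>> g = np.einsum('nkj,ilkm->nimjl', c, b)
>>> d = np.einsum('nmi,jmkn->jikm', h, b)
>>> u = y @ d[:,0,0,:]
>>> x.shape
(17,)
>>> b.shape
(3, 13, 3, 3)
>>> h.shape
(3, 13, 19)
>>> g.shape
(19, 3, 3, 17, 13)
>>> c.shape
(19, 3, 17)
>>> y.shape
(3, 13, 3)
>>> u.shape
(3, 13, 13)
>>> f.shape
(17,)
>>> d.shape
(3, 19, 3, 13)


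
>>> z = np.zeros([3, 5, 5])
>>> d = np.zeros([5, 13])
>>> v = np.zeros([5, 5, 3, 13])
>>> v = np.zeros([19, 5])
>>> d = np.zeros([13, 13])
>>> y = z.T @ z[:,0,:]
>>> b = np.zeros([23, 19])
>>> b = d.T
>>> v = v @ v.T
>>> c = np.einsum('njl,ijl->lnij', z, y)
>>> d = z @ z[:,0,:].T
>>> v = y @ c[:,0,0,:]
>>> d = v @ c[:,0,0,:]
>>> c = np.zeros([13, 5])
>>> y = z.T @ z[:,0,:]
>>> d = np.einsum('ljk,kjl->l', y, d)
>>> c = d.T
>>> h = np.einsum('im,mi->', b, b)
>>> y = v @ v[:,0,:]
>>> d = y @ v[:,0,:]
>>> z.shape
(3, 5, 5)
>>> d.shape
(5, 5, 5)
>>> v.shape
(5, 5, 5)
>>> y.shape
(5, 5, 5)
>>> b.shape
(13, 13)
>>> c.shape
(5,)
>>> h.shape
()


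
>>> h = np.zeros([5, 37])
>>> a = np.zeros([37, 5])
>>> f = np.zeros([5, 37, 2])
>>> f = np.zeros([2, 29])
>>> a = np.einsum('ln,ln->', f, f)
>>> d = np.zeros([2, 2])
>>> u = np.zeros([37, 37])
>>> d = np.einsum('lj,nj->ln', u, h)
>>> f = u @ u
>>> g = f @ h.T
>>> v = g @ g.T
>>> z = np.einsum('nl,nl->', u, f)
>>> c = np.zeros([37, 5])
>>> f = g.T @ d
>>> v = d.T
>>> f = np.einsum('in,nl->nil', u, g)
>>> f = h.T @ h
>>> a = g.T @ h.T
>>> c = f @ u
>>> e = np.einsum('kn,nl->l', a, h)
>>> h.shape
(5, 37)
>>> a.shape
(5, 5)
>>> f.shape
(37, 37)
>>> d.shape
(37, 5)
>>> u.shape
(37, 37)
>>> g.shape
(37, 5)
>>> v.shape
(5, 37)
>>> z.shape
()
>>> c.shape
(37, 37)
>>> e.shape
(37,)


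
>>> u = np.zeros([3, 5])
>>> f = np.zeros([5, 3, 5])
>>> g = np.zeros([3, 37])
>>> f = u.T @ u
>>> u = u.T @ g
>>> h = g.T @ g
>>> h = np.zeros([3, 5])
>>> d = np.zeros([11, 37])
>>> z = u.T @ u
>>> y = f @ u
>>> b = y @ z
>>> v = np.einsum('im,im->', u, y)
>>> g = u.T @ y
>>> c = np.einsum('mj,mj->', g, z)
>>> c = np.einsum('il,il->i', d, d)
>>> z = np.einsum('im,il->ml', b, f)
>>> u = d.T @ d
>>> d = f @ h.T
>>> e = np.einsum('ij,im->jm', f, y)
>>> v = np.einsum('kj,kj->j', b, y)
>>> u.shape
(37, 37)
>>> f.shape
(5, 5)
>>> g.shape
(37, 37)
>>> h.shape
(3, 5)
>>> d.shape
(5, 3)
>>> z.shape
(37, 5)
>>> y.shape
(5, 37)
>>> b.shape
(5, 37)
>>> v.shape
(37,)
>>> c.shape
(11,)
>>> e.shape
(5, 37)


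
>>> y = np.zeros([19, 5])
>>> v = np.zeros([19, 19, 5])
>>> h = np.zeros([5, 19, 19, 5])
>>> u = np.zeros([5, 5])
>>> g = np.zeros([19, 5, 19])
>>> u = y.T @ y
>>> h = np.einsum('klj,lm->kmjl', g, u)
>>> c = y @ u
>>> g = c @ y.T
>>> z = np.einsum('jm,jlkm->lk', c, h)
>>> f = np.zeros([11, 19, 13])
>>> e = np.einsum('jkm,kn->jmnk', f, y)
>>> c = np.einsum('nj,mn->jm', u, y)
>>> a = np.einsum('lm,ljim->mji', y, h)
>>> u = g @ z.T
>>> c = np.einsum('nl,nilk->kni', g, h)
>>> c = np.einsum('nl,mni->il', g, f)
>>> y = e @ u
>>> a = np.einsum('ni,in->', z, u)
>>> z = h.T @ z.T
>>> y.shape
(11, 13, 5, 5)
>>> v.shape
(19, 19, 5)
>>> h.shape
(19, 5, 19, 5)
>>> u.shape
(19, 5)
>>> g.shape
(19, 19)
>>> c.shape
(13, 19)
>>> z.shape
(5, 19, 5, 5)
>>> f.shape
(11, 19, 13)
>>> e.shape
(11, 13, 5, 19)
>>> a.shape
()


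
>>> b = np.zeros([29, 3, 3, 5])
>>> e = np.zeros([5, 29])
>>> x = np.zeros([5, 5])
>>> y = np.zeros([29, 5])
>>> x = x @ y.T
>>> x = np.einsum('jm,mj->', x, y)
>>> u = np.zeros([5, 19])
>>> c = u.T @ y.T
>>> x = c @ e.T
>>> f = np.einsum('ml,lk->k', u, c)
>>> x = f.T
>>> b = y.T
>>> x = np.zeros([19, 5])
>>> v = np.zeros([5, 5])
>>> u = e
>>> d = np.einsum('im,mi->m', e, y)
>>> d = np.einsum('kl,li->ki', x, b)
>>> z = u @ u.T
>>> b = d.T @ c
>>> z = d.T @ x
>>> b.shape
(29, 29)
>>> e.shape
(5, 29)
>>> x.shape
(19, 5)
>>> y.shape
(29, 5)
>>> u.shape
(5, 29)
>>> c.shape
(19, 29)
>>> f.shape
(29,)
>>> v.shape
(5, 5)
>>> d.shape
(19, 29)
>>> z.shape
(29, 5)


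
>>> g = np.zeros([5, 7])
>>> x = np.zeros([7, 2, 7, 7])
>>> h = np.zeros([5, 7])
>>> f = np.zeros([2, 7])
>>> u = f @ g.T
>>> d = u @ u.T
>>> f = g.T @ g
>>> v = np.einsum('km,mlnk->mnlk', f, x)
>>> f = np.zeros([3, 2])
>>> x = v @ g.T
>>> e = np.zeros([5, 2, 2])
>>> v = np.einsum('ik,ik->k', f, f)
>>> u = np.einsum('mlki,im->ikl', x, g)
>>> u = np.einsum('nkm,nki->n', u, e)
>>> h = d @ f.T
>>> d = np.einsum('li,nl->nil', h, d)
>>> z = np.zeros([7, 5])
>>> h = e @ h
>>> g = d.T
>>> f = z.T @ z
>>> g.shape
(2, 3, 2)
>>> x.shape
(7, 7, 2, 5)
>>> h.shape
(5, 2, 3)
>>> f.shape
(5, 5)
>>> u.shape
(5,)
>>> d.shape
(2, 3, 2)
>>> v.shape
(2,)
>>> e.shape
(5, 2, 2)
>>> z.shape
(7, 5)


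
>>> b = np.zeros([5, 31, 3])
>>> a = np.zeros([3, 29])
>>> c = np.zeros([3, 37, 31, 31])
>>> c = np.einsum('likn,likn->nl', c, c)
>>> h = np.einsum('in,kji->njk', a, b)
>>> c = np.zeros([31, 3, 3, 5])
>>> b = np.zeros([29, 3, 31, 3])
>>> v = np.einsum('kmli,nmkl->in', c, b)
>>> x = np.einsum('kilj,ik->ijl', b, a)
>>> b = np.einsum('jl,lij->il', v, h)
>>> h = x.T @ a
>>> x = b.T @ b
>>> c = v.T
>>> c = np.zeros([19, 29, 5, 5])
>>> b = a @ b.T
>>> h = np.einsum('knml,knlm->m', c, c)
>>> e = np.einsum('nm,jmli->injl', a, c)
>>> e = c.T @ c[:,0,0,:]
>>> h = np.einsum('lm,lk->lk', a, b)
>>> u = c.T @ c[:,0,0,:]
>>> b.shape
(3, 31)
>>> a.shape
(3, 29)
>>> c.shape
(19, 29, 5, 5)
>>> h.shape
(3, 31)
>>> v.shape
(5, 29)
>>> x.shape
(29, 29)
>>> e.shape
(5, 5, 29, 5)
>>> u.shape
(5, 5, 29, 5)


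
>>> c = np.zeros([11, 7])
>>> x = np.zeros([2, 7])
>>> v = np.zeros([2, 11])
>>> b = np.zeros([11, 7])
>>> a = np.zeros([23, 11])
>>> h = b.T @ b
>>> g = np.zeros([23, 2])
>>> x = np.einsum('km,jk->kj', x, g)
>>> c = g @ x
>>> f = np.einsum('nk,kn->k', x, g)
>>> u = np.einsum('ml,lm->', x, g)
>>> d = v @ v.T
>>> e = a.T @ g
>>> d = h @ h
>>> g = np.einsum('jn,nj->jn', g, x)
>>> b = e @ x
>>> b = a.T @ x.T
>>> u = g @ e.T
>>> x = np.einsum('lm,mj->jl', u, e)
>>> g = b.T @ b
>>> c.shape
(23, 23)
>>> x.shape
(2, 23)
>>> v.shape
(2, 11)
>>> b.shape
(11, 2)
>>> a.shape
(23, 11)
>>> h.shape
(7, 7)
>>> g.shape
(2, 2)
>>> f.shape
(23,)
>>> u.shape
(23, 11)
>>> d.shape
(7, 7)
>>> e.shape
(11, 2)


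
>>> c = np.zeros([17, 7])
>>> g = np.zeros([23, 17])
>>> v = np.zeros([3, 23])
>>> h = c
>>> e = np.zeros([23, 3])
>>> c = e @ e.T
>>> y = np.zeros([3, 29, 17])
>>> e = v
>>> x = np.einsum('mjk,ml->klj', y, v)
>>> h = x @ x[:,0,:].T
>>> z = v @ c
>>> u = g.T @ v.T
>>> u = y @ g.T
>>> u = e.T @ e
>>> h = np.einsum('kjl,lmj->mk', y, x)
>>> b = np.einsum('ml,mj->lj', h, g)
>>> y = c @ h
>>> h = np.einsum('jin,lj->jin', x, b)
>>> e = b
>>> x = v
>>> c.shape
(23, 23)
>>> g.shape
(23, 17)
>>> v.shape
(3, 23)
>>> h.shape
(17, 23, 29)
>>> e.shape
(3, 17)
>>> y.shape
(23, 3)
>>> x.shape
(3, 23)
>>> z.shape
(3, 23)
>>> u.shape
(23, 23)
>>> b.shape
(3, 17)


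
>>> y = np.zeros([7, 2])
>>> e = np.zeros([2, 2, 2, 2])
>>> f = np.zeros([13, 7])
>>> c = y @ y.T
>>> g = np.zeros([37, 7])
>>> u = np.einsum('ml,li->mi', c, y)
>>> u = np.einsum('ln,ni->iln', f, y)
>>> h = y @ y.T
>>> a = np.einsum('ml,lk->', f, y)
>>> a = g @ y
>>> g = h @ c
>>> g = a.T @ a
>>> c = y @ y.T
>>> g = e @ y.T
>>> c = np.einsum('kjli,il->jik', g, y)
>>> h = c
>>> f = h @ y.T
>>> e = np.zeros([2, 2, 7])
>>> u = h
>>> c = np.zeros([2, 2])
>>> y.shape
(7, 2)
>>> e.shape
(2, 2, 7)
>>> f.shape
(2, 7, 7)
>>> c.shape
(2, 2)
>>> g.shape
(2, 2, 2, 7)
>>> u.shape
(2, 7, 2)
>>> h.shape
(2, 7, 2)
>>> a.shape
(37, 2)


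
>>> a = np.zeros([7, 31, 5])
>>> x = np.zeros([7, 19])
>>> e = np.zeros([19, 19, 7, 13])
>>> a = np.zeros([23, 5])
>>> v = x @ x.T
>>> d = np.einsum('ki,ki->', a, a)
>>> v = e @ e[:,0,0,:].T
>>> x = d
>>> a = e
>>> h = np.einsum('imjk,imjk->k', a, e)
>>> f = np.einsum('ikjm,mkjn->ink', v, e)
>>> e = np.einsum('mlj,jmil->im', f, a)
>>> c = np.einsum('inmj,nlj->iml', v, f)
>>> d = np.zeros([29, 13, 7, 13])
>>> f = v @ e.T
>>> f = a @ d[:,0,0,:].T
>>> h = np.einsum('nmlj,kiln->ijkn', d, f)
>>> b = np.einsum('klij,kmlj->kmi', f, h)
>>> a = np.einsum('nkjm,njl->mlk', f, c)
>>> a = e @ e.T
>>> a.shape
(7, 7)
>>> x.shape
()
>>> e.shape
(7, 19)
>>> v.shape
(19, 19, 7, 19)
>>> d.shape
(29, 13, 7, 13)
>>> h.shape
(19, 13, 19, 29)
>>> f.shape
(19, 19, 7, 29)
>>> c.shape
(19, 7, 13)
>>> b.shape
(19, 13, 7)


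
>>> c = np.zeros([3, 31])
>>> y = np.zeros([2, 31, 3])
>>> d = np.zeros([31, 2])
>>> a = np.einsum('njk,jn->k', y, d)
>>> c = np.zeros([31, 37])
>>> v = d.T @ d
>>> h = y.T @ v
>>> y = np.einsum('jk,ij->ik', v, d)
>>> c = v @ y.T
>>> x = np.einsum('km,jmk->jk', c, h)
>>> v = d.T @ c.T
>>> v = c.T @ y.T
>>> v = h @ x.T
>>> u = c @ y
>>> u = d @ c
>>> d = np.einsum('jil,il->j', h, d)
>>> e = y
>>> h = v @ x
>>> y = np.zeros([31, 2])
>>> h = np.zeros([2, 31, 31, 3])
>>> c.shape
(2, 31)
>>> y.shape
(31, 2)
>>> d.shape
(3,)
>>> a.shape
(3,)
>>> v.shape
(3, 31, 3)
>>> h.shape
(2, 31, 31, 3)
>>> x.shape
(3, 2)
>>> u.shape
(31, 31)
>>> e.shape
(31, 2)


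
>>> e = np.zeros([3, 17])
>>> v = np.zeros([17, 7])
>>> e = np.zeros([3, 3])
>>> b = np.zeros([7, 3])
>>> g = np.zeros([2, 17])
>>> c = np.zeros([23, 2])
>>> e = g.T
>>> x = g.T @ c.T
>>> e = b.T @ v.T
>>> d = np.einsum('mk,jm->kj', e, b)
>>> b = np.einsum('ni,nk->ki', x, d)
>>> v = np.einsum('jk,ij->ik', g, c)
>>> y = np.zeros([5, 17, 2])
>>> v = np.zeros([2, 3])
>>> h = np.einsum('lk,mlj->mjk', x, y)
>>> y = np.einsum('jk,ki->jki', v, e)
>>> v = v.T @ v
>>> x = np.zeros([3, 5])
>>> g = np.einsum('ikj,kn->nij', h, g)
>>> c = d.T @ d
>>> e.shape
(3, 17)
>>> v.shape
(3, 3)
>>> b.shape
(7, 23)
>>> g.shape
(17, 5, 23)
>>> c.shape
(7, 7)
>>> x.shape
(3, 5)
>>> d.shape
(17, 7)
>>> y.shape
(2, 3, 17)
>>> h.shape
(5, 2, 23)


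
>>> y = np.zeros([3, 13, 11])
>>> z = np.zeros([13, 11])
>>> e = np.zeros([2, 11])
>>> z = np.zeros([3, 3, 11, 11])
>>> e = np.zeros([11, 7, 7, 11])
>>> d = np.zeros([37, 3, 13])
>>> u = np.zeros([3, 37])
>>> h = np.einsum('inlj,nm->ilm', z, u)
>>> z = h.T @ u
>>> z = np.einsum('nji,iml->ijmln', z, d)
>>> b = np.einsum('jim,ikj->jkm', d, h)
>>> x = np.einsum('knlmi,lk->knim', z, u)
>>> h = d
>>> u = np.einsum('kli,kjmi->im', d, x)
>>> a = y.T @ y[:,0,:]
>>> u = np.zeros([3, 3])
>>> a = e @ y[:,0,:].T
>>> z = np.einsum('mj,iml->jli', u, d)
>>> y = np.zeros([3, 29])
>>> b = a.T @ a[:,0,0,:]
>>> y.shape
(3, 29)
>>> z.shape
(3, 13, 37)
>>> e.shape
(11, 7, 7, 11)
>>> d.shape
(37, 3, 13)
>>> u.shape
(3, 3)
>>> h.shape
(37, 3, 13)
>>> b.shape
(3, 7, 7, 3)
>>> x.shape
(37, 11, 37, 13)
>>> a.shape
(11, 7, 7, 3)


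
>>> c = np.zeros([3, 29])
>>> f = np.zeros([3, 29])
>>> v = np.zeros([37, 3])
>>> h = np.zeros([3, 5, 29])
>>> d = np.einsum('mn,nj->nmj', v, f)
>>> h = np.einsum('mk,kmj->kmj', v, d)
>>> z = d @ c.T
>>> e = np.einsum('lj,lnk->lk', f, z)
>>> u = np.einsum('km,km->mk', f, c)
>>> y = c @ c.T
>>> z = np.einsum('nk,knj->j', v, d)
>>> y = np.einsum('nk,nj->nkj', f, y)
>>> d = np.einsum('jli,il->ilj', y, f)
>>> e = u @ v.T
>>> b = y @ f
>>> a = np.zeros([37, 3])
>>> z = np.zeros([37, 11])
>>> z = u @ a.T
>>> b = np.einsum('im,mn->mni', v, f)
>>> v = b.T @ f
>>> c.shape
(3, 29)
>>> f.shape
(3, 29)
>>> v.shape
(37, 29, 29)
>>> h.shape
(3, 37, 29)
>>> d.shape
(3, 29, 3)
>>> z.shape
(29, 37)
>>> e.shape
(29, 37)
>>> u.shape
(29, 3)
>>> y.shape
(3, 29, 3)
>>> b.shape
(3, 29, 37)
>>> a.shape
(37, 3)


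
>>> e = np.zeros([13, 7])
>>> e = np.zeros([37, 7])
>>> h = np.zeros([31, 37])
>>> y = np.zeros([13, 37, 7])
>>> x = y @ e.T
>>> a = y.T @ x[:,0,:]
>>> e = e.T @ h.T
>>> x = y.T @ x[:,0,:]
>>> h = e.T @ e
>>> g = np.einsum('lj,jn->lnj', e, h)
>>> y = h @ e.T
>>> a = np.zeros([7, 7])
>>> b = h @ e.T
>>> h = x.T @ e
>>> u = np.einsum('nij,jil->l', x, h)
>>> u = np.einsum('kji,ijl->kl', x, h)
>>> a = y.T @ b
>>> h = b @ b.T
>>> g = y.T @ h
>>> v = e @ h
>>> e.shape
(7, 31)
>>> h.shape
(31, 31)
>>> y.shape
(31, 7)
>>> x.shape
(7, 37, 37)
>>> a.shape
(7, 7)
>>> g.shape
(7, 31)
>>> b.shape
(31, 7)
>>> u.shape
(7, 31)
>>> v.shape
(7, 31)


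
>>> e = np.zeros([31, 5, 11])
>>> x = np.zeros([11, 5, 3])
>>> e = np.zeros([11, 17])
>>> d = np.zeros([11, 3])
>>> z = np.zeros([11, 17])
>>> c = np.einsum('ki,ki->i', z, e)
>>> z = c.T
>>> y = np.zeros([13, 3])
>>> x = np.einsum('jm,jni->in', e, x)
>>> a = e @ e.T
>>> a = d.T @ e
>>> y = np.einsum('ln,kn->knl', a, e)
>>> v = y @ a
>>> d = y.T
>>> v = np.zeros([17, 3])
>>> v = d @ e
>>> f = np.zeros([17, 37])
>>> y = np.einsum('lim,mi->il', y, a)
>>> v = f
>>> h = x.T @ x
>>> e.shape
(11, 17)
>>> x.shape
(3, 5)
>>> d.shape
(3, 17, 11)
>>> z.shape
(17,)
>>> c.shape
(17,)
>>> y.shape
(17, 11)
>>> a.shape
(3, 17)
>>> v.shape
(17, 37)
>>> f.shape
(17, 37)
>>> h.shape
(5, 5)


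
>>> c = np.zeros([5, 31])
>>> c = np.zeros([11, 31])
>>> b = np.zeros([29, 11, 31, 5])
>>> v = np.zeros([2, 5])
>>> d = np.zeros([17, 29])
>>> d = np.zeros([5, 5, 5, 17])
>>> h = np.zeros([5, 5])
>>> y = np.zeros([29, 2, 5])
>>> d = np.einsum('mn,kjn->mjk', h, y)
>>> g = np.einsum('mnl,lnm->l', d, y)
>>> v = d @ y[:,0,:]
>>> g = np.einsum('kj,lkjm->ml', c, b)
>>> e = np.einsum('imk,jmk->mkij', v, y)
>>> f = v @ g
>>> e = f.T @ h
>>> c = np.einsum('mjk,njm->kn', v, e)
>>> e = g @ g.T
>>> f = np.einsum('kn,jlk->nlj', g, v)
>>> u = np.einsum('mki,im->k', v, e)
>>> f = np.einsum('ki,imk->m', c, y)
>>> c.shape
(5, 29)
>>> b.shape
(29, 11, 31, 5)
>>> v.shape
(5, 2, 5)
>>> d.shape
(5, 2, 29)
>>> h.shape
(5, 5)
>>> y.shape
(29, 2, 5)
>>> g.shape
(5, 29)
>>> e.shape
(5, 5)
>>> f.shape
(2,)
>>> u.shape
(2,)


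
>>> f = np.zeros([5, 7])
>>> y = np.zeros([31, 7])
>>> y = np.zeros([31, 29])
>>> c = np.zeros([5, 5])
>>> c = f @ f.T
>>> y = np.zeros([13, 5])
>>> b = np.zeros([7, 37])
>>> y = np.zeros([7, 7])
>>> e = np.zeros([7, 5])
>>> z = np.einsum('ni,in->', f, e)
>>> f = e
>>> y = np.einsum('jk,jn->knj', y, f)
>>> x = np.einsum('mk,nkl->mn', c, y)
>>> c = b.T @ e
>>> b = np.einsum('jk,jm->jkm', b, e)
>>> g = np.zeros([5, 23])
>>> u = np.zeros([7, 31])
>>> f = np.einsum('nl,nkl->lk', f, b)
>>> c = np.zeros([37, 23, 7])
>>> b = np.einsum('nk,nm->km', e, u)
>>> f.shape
(5, 37)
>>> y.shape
(7, 5, 7)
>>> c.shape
(37, 23, 7)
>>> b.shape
(5, 31)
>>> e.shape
(7, 5)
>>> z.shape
()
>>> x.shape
(5, 7)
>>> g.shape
(5, 23)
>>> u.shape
(7, 31)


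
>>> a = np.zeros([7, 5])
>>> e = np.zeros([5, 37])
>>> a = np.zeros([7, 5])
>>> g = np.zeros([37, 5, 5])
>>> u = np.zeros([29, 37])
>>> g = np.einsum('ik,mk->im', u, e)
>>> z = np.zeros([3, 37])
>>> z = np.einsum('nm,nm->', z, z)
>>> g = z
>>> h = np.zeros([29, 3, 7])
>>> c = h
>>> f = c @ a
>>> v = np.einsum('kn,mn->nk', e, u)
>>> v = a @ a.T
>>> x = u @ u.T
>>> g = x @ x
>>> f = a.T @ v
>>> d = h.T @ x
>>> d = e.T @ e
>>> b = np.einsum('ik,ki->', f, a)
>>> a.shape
(7, 5)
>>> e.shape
(5, 37)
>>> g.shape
(29, 29)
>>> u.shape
(29, 37)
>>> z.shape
()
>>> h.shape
(29, 3, 7)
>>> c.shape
(29, 3, 7)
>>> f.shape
(5, 7)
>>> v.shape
(7, 7)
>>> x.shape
(29, 29)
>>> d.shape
(37, 37)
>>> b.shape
()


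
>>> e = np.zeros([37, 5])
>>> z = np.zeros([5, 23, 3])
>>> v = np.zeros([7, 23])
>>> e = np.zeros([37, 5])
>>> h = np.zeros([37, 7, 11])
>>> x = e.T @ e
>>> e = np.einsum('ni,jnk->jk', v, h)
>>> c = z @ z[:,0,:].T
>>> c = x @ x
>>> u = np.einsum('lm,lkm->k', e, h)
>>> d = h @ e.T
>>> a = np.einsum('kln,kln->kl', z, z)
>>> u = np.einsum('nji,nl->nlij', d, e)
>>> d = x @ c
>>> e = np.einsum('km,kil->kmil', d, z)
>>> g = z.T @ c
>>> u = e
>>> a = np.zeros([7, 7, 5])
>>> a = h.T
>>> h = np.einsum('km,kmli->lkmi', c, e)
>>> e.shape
(5, 5, 23, 3)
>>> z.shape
(5, 23, 3)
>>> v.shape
(7, 23)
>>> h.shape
(23, 5, 5, 3)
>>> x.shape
(5, 5)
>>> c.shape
(5, 5)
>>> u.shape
(5, 5, 23, 3)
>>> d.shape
(5, 5)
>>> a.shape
(11, 7, 37)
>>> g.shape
(3, 23, 5)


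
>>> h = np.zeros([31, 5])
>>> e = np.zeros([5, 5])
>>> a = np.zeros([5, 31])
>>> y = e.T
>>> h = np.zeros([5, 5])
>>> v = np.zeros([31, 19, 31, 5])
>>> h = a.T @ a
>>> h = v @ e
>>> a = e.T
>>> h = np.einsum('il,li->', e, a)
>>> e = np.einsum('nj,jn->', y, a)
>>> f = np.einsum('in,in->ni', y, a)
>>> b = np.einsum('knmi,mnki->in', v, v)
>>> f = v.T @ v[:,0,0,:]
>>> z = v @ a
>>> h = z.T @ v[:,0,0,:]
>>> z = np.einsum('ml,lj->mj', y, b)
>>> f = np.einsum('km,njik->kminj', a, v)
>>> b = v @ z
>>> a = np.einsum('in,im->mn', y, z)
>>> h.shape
(5, 31, 19, 5)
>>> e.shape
()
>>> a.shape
(19, 5)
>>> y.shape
(5, 5)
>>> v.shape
(31, 19, 31, 5)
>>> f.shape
(5, 5, 31, 31, 19)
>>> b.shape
(31, 19, 31, 19)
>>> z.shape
(5, 19)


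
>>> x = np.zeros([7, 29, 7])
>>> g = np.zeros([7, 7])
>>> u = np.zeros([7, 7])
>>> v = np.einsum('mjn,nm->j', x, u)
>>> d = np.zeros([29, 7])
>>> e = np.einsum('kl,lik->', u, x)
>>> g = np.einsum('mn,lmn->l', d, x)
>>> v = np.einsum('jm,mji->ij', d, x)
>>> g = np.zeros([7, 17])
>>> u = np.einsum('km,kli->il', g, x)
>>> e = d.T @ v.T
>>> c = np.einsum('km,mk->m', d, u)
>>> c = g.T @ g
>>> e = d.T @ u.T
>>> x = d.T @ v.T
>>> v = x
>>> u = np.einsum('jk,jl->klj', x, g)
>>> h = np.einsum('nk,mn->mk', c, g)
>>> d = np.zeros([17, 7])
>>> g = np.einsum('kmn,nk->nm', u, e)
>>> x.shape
(7, 7)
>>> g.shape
(7, 17)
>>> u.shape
(7, 17, 7)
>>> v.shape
(7, 7)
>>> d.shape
(17, 7)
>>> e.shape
(7, 7)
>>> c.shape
(17, 17)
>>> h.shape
(7, 17)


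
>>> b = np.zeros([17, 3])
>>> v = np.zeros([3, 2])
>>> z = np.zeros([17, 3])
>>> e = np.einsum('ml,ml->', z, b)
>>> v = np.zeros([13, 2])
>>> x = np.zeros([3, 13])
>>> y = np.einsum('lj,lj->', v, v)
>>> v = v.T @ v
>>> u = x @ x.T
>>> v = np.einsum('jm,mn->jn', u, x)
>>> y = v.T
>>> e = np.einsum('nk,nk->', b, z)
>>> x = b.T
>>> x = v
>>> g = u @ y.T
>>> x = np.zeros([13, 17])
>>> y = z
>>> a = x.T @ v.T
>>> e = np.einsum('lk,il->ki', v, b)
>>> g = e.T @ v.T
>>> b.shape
(17, 3)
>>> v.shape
(3, 13)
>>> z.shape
(17, 3)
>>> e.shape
(13, 17)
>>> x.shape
(13, 17)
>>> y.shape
(17, 3)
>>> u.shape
(3, 3)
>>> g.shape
(17, 3)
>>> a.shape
(17, 3)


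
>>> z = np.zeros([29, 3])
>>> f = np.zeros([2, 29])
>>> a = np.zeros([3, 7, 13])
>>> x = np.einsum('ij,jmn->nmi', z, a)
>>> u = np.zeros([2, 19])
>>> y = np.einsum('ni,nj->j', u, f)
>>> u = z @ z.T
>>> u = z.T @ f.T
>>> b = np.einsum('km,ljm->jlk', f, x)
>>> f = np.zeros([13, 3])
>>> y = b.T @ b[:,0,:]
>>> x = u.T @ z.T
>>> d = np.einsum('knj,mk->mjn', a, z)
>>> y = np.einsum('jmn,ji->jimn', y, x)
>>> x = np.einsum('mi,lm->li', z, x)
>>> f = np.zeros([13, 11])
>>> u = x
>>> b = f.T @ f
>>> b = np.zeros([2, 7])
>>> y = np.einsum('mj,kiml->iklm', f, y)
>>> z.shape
(29, 3)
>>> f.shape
(13, 11)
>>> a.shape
(3, 7, 13)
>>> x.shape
(2, 3)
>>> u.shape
(2, 3)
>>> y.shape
(29, 2, 2, 13)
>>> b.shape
(2, 7)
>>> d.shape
(29, 13, 7)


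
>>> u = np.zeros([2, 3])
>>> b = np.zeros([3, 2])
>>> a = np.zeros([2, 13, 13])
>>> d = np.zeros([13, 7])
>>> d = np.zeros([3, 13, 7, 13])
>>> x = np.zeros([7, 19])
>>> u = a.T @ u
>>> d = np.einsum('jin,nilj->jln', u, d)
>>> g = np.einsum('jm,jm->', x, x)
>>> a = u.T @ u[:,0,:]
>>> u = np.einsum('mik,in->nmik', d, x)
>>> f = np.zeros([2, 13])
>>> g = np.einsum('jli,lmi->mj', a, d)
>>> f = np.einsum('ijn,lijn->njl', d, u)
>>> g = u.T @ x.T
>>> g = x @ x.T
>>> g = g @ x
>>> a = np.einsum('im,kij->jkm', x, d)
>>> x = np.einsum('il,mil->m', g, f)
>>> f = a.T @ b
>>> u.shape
(19, 13, 7, 3)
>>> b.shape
(3, 2)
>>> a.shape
(3, 13, 19)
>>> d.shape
(13, 7, 3)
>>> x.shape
(3,)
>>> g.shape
(7, 19)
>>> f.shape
(19, 13, 2)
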